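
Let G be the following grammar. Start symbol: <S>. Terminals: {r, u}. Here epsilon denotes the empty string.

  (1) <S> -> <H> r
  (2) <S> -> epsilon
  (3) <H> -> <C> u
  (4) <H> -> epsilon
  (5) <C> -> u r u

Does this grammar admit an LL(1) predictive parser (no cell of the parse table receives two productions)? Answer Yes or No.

FIRST(<S>) = {epsilon, r, u}
FIRST(<H>) = {epsilon, u}
FIRST(<C>) = {u}
FOLLOW(<S>) = {$}
FOLLOW(<H>) = {r}
FOLLOW(<C>) = {u}
Each cell of M receives at most one production.

Yes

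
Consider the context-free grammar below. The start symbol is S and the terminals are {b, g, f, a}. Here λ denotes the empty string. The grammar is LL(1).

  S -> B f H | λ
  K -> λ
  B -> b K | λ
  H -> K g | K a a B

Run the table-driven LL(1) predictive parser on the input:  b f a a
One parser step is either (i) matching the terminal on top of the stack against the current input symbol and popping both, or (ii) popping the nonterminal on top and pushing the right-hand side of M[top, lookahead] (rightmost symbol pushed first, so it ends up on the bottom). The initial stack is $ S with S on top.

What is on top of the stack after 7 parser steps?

step 1: stack=$ S  input=b f a a $  — expand S -> B f H
step 2: stack=$ H f B  input=b f a a $  — expand B -> b K
step 3: stack=$ H f K b  input=b f a a $  — match b
step 4: stack=$ H f K  input=f a a $  — expand K -> λ
step 5: stack=$ H f  input=f a a $  — match f
step 6: stack=$ H  input=a a $  — expand H -> K a a B
step 7: stack=$ B a a K  input=a a $  — expand K -> λ
Stack after step 7: $ B a a (top = a).

a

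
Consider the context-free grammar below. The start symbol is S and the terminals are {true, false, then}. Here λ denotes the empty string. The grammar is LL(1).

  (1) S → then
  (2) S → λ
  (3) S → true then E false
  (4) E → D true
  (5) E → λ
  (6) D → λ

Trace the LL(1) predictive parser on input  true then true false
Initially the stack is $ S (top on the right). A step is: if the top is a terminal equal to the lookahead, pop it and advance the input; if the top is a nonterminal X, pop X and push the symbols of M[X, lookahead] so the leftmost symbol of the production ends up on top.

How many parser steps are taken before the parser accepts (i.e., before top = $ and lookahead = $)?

     Stack                Input                   Action
  1  $ S                  true then true false $  expand S → true then E false
  2  $ false E then true  true then true false $  match true
  3  $ false E then       then true false $       match then
  4  $ false E            true false $            expand E → D true
  5  $ false true D       true false $            expand D → λ
  6  $ false true         true false $            match true
  7  $ false              false $                 match false
Accept reached after 7 steps.

7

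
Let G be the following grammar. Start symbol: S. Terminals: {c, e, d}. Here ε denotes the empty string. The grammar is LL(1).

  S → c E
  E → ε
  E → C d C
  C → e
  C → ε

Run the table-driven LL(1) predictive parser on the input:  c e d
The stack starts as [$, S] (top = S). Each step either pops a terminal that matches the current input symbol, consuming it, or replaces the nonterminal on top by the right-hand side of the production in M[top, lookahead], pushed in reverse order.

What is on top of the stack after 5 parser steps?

d

     Stack    Input    Action
  1  $ S      c e d $  expand S → c E
  2  $ E c    c e d $  match c
  3  $ E      e d $    expand E → C d C
  4  $ C d C  e d $    expand C → e
  5  $ C d e  e d $    match e
Stack after step 5: $ C d (top = d).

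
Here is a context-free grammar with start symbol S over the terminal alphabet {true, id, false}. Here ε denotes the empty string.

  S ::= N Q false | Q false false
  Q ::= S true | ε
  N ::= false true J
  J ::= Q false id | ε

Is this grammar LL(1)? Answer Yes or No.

FIRST(S) = {false}
FIRST(Q) = {ε, false}
FIRST(N) = {false}
FIRST(J) = {ε, false}
FOLLOW(S) = {$, true}
FOLLOW(Q) = {false}
FOLLOW(N) = {false}
FOLLOW(J) = {false}
Cell M[J, false] receives both J ::= Q false id and J ::= ε — the grammar is not LL(1).

No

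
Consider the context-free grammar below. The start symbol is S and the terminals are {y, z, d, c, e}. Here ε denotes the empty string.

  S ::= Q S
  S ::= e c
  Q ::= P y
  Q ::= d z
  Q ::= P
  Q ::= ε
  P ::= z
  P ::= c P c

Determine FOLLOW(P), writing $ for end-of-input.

{c, d, e, y, z}

FIRST(P) = {c, z}
FIRST(Q) = {ε, c, d, z}  (via P y, P)
FIRST(S) = {c, d, e, z}  (via Q S)
FOLLOW(S) includes $ since S is the start symbol.
FOLLOW(S): in S::=Q S, the suffix after S is empty (adds nothing new). Thus FOLLOW(S) = {$}.
FOLLOW(Q): in S::=Q S, Q is followed by S with FIRST {c, d, e, z}. Thus FOLLOW(Q) = {c, d, e, z}.
FOLLOW(P): in Q::=P y, P is followed by y with FIRST {y}; in Q::=P, the suffix after P is empty, so FOLLOW(P) ⊇ FOLLOW(Q) = {c, d, e, z}; in P::=c P c, P is followed by c with FIRST {c}. Thus FOLLOW(P) = {c, d, e, y, z}.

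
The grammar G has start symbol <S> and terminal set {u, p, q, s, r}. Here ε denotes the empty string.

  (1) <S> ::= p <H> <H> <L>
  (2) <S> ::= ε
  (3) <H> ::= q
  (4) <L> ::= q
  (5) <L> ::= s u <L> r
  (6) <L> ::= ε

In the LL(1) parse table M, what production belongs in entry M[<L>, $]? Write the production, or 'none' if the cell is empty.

<L> ::= ε

FIRST(<S>): from <S>::=p <H> <H> <L> we get {p}; from <S>::=ε we get {ε}. So FIRST(<S>) = {ε, p}.
FIRST(<H>): from <H>::=q we get {q}. So FIRST(<H>) = {q}.
FIRST(<L>): from <L>::=q we get {q}; from <L>::=s u <L> r we get {s}; from <L>::=ε we get {ε}. So FIRST(<L>) = {ε, q, s}.
FOLLOW(<S>) includes $ since <S> is the start symbol.
FOLLOW(<S>): <S> appears on no right-hand side. Thus FOLLOW(<S>) = {$}.
FOLLOW(<L>): in <S>::=p <H> <H> <L>, the suffix after <L> is empty, so FOLLOW(<L>) ⊇ FOLLOW(<S>) = {$}; in <L>::=s u <L> r, <L> is followed by r with FIRST {r}. Thus FOLLOW(<L>) = {$, r}.
For <L> ::= q: FIRST(q) = {q}, so it goes in M[<L>, t] for t ∈ {q}.
For <L> ::= s u <L> r: FIRST(s u <L> r) = {s}, so it goes in M[<L>, t] for t ∈ {s}.
For <L> ::= ε: FIRST(ε) = {ε}, so it goes in M[<L>, t] for t ∈ {}; since ε ∈ FIRST, also for every t ∈ FOLLOW(<L>) = {$, r}.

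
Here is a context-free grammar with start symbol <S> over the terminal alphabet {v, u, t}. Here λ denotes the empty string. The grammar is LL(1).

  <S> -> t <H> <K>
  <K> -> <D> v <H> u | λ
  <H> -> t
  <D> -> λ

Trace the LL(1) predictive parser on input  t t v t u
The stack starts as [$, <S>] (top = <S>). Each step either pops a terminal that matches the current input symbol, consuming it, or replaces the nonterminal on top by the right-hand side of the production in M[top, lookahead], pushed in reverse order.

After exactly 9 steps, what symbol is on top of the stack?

     Stack          Input        Action
  1  $ <S>          t t v t u $  expand <S> -> t <H> <K>
  2  $ <K> <H> t    t t v t u $  match t
  3  $ <K> <H>      t v t u $    expand <H> -> t
  4  $ <K> t        t v t u $    match t
  5  $ <K>          v t u $      expand <K> -> <D> v <H> u
  6  $ u <H> v <D>  v t u $      expand <D> -> λ
  7  $ u <H> v      v t u $      match v
  8  $ u <H>        t u $        expand <H> -> t
  9  $ u t          t u $        match t
Stack after step 9: $ u (top = u).

u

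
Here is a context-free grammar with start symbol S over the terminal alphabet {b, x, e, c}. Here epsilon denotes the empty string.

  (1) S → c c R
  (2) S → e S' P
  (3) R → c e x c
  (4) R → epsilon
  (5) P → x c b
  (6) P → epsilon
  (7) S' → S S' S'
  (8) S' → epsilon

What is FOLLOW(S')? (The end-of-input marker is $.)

FIRST(S): from S→c c R we get {c}; from S→e S' P we get {e}. So FIRST(S) = {c, e}.
FIRST(R): from R→c e x c we get {c}; from R→epsilon we get {epsilon}. So FIRST(R) = {epsilon, c}.
FIRST(P): from P→x c b we get {x}; from P→epsilon we get {epsilon}. So FIRST(P) = {epsilon, x}.
FIRST(S'): from S'→S S' S' we get {c, e}; from S'→epsilon we get {epsilon}. So FIRST(S') = {epsilon, c, e}.
FOLLOW(S) includes $ since S is the start symbol.
FOLLOW(S): in S'→S S' S', S is followed by S' S' with FIRST {epsilon, c, e}; in S'→S S' S', the suffix after S is nullable, so FOLLOW(S) ⊇ FOLLOW(S') = {$, c, e, x}. Thus FOLLOW(S) = {$, c, e, x}.
FOLLOW(R): in S→c c R, the suffix after R is empty, so FOLLOW(R) ⊇ FOLLOW(S) = {$, c, e, x}. Thus FOLLOW(R) = {$, c, e, x}.
FOLLOW(P): in S→e S' P, the suffix after P is empty, so FOLLOW(P) ⊇ FOLLOW(S) = {$, c, e, x}. Thus FOLLOW(P) = {$, c, e, x}.
FOLLOW(S'): in S→e S' P, S' is followed by P with FIRST {epsilon, x}; in S→e S' P, the suffix after S' is nullable, so FOLLOW(S') ⊇ FOLLOW(S) = {$, c, e, x}; in S'→S S' S' (occurrence 1), S' is followed by S' with FIRST {epsilon, c, e}; in S'→S S' S' (occurrence 1), the suffix after S' is nullable (adds nothing new); in S'→S S' S' (occurrence 2), the suffix after S' is empty (adds nothing new). Thus FOLLOW(S') = {$, c, e, x}.

{$, c, e, x}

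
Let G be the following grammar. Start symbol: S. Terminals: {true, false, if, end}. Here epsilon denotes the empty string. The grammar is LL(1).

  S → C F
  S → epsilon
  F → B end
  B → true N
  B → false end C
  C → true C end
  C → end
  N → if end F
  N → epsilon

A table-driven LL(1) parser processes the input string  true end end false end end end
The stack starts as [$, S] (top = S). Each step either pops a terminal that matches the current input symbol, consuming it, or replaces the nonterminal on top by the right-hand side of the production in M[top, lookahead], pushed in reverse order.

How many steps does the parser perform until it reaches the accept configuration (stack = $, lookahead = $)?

step 1: stack=$ S  input=true end end false end end end $  — expand S → C F
step 2: stack=$ F C  input=true end end false end end end $  — expand C → true C end
step 3: stack=$ F end C true  input=true end end false end end end $  — match true
step 4: stack=$ F end C  input=end end false end end end $  — expand C → end
step 5: stack=$ F end end  input=end end false end end end $  — match end
step 6: stack=$ F end  input=end false end end end $  — match end
step 7: stack=$ F  input=false end end end $  — expand F → B end
step 8: stack=$ end B  input=false end end end $  — expand B → false end C
step 9: stack=$ end C end false  input=false end end end $  — match false
step 10: stack=$ end C end  input=end end end $  — match end
step 11: stack=$ end C  input=end end $  — expand C → end
step 12: stack=$ end end  input=end end $  — match end
step 13: stack=$ end  input=end $  — match end
Accept reached after 13 steps.

13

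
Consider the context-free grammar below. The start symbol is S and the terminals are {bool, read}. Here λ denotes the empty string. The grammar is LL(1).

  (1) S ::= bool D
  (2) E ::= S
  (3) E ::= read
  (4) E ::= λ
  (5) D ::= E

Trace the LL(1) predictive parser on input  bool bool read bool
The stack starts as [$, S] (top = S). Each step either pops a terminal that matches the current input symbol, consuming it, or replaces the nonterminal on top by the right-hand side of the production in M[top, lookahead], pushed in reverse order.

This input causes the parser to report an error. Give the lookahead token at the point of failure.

bool

      Stack     Input                  Action
   1  $ S       bool bool read bool $  expand S ::= bool D
   2  $ D bool  bool bool read bool $  match bool
   3  $ D       bool read bool $       expand D ::= E
   4  $ E       bool read bool $       expand E ::= S
   5  $ S       bool read bool $       expand S ::= bool D
   6  $ D bool  bool read bool $       match bool
   7  $ D       read bool $            expand D ::= E
   8  $ E       read bool $            expand E ::= read
   9  $ read    read bool $            match read
  10  $         bool $                 error: stack empty but input remains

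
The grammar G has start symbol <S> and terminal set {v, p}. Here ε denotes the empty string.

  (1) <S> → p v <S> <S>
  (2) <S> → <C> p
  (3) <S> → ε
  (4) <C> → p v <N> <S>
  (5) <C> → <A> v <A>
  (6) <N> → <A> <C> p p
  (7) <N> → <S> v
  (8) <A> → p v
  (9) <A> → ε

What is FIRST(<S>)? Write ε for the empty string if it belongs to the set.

FIRST(<A>): from <A>→p v we get {p}; from <A>→ε we get {ε}. So FIRST(<A>) = {ε, p}.
FIRST(<C>): from <C>→p v <N> <S> we get {p}; from <C>→<A> v <A> we get {p, v}. So FIRST(<C>) = {p, v}.
FIRST(<S>): from <S>→p v <S> <S> we get {p}; from <S>→<C> p we get {p, v}; from <S>→ε we get {ε}. So FIRST(<S>) = {ε, p, v}.
FIRST(<N>): from <N>→<A> <C> p p we get {p, v}; from <N>→<S> v we get {p, v}. So FIRST(<N>) = {p, v}.

{ε, p, v}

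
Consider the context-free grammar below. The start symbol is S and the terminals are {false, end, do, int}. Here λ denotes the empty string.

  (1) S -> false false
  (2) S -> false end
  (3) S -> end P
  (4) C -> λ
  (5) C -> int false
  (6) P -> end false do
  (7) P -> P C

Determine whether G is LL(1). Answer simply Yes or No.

No

FIRST(S) = {end, false}
FIRST(C) = {λ, int}
FIRST(P) = {end}
FOLLOW(S) = {$}
FOLLOW(C) = {$, int}
FOLLOW(P) = {$, int}
Cell M[C, int] receives both C -> λ and C -> int false — the grammar is not LL(1).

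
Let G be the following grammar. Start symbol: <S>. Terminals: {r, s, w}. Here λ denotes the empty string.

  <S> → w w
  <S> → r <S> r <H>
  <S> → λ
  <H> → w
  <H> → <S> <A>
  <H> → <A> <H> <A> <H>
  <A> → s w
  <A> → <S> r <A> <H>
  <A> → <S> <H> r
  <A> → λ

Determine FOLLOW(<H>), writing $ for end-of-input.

{$, r, s, w}

FIRST(<S>) = {λ, r, w}
FIRST(<H>) = {λ, r, s, w}  (via <S> <A>, <A> <H> <A> <H>)
FIRST(<A>) = {λ, r, s, w}  (via <S> r <A> <H>, <S> <H> r)
FOLLOW(<S>) includes $ since <S> is the start symbol.
FOLLOW(<S>): in <S>→r <S> r <H>, <S> is followed by r <H> with FIRST {r}; in <H>→<S> <A>, <S> is followed by <A> with FIRST {λ, r, s, w}; in <H>→<S> <A>, the suffix after <S> is nullable, so FOLLOW(<S>) ⊇ FOLLOW(<H>) = {$, r, s, w}; in <A>→<S> r <A> <H>, <S> is followed by r <A> <H> with FIRST {r}; in <A>→<S> <H> r, <S> is followed by <H> r with FIRST {r, s, w}. Thus FOLLOW(<S>) = {$, r, s, w}.
FOLLOW(<H>): in <S>→r <S> r <H>, the suffix after <H> is empty, so FOLLOW(<H>) ⊇ FOLLOW(<S>) = {$, r, s, w}; in <H>→<A> <H> <A> <H> (occurrence 1), <H> is followed by <A> <H> with FIRST {λ, r, s, w}; in <H>→<A> <H> <A> <H> (occurrence 1), the suffix after <H> is nullable (adds nothing new); in <H>→<A> <H> <A> <H> (occurrence 2), the suffix after <H> is empty (adds nothing new); in <A>→<S> r <A> <H>, the suffix after <H> is empty, so FOLLOW(<H>) ⊇ FOLLOW(<A>) = {$, r, s, w}; in <A>→<S> <H> r, <H> is followed by r with FIRST {r}. Thus FOLLOW(<H>) = {$, r, s, w}.
FOLLOW(<A>): in <H>→<S> <A>, the suffix after <A> is empty, so FOLLOW(<A>) ⊇ FOLLOW(<H>) = {$, r, s, w}; in <H>→<A> <H> <A> <H> (occurrence 1), <A> is followed by <H> <A> <H> with FIRST {λ, r, s, w}; in <H>→<A> <H> <A> <H> (occurrence 1), the suffix after <A> is nullable, so FOLLOW(<A>) ⊇ FOLLOW(<H>) = {$, r, s, w}; in <H>→<A> <H> <A> <H> (occurrence 2), <A> is followed by <H> with FIRST {λ, r, s, w}; in <H>→<A> <H> <A> <H> (occurrence 2), the suffix after <A> is nullable, so FOLLOW(<A>) ⊇ FOLLOW(<H>) = {$, r, s, w}; in <A>→<S> r <A> <H>, <A> is followed by <H> with FIRST {λ, r, s, w}; in <A>→<S> r <A> <H>, the suffix after <A> is nullable (adds nothing new). Thus FOLLOW(<A>) = {$, r, s, w}.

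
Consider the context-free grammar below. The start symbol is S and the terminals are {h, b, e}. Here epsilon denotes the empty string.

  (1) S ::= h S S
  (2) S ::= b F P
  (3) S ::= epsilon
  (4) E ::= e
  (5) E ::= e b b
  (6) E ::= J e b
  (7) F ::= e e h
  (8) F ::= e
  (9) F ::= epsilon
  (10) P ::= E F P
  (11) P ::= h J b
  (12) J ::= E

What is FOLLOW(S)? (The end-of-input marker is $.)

FIRST(S): from S::=h S S we get {h}; from S::=b F P we get {b}; from S::=epsilon we get {epsilon}. So FIRST(S) = {epsilon, b, h}.
FIRST(F): from F::=e e h we get {e}; from F::=e we get {e}; from F::=epsilon we get {epsilon}. So FIRST(F) = {epsilon, e}.
FIRST(E): from E::=e we get {e}; from E::=e b b we get {e}; from E::=J e b we get {e}. So FIRST(E) = {e}.
FIRST(P): from P::=E F P we get {e}; from P::=h J b we get {h}. So FIRST(P) = {e, h}.
FIRST(J): from J::=E we get {e}. So FIRST(J) = {e}.
FOLLOW(S) includes $ since S is the start symbol.
FOLLOW(S): in S::=h S S (occurrence 1), S is followed by S with FIRST {epsilon, b, h}; in S::=h S S (occurrence 1), the suffix after S is nullable (adds nothing new); in S::=h S S (occurrence 2), the suffix after S is empty (adds nothing new). Thus FOLLOW(S) = {$, b, h}.
FOLLOW(F): in S::=b F P, F is followed by P with FIRST {e, h}; in P::=E F P, F is followed by P with FIRST {e, h}. Thus FOLLOW(F) = {e, h}.
FOLLOW(P): in S::=b F P, the suffix after P is empty, so FOLLOW(P) ⊇ FOLLOW(S) = {$, b, h}; in P::=E F P, the suffix after P is empty (adds nothing new). Thus FOLLOW(P) = {$, b, h}.
FOLLOW(J): in E::=J e b, J is followed by e b with FIRST {e}; in P::=h J b, J is followed by b with FIRST {b}. Thus FOLLOW(J) = {b, e}.
FOLLOW(E): in P::=E F P, E is followed by F P with FIRST {e, h}; in J::=E, the suffix after E is empty, so FOLLOW(E) ⊇ FOLLOW(J) = {b, e}. Thus FOLLOW(E) = {b, e, h}.

{$, b, h}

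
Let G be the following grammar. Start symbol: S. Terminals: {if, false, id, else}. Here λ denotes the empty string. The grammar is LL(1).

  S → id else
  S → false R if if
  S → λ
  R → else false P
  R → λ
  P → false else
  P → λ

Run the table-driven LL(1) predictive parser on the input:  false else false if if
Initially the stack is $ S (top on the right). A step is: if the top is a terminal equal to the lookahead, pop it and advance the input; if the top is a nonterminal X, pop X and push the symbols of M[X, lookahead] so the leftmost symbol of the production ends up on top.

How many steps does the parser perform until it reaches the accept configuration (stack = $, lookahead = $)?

     Stack                 Input                     Action
  1  $ S                   false else false if if $  expand S → false R if if
  2  $ if if R false       false else false if if $  match false
  3  $ if if R             else false if if $        expand R → else false P
  4  $ if if P false else  else false if if $        match else
  5  $ if if P false       false if if $             match false
  6  $ if if P             if if $                   expand P → λ
  7  $ if if               if if $                   match if
  8  $ if                  if $                      match if
Accept reached after 8 steps.

8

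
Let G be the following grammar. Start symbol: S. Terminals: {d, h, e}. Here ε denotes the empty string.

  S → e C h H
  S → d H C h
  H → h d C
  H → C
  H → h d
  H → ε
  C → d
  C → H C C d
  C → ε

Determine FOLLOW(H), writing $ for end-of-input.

{$, d, h}

FIRST(S): from S→e C h H we get {e}; from S→d H C h we get {d}. So FIRST(S) = {d, e}.
FIRST(H): from H→h d C we get {h}; from H→C we get {ε, d, h}; from H→h d we get {h}; from H→ε we get {ε}. So FIRST(H) = {ε, d, h}.
FIRST(C): from C→d we get {d}; from C→H C C d we get {d, h}; from C→ε we get {ε}. So FIRST(C) = {ε, d, h}.
FOLLOW(S) includes $ since S is the start symbol.
FOLLOW(S): S appears on no right-hand side. Thus FOLLOW(S) = {$}.
FOLLOW(H): in S→e C h H, the suffix after H is empty, so FOLLOW(H) ⊇ FOLLOW(S) = {$}; in S→d H C h, H is followed by C h with FIRST {d, h}; in C→H C C d, H is followed by C C d with FIRST {d, h}. Thus FOLLOW(H) = {$, d, h}.
FOLLOW(C): in S→e C h H, C is followed by h H with FIRST {h}; in S→d H C h, C is followed by h with FIRST {h}; in H→h d C, the suffix after C is empty, so FOLLOW(C) ⊇ FOLLOW(H) = {$, d, h}; in H→C, the suffix after C is empty, so FOLLOW(C) ⊇ FOLLOW(H) = {$, d, h}; in C→H C C d (occurrence 1), C is followed by C d with FIRST {d, h}; in C→H C C d (occurrence 2), C is followed by d with FIRST {d}. Thus FOLLOW(C) = {$, d, h}.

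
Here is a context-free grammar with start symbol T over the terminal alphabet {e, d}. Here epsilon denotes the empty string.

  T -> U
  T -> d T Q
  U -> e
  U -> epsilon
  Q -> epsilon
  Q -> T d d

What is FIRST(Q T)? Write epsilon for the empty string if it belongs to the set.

{epsilon, d, e}

FIRST(U) = {epsilon, e}
FIRST(T) = {epsilon, d, e}  (via U)
FIRST(Q) = {epsilon, d, e}  (via T d d)
FIRST(Q T): take FIRST of each symbol in turn, carrying on past any symbol whose FIRST contains epsilon; result {epsilon, d, e}.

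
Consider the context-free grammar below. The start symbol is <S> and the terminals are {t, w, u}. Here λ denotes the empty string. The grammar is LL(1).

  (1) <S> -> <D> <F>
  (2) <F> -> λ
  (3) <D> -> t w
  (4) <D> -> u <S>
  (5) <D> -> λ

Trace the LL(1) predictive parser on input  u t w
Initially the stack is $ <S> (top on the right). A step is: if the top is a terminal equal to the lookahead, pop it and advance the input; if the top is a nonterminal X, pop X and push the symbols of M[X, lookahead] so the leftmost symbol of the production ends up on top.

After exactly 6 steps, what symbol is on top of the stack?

w

     Stack          Input    Action
  1  $ <S>          u t w $  expand <S> -> <D> <F>
  2  $ <F> <D>      u t w $  expand <D> -> u <S>
  3  $ <F> <S> u    u t w $  match u
  4  $ <F> <S>      t w $    expand <S> -> <D> <F>
  5  $ <F> <F> <D>  t w $    expand <D> -> t w
  6  $ <F> <F> w t  t w $    match t
Stack after step 6: $ <F> <F> w (top = w).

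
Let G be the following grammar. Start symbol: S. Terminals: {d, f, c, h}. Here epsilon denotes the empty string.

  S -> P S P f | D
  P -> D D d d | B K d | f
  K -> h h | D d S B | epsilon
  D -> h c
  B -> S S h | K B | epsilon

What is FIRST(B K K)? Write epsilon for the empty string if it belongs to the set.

{epsilon, d, f, h}

FIRST(D): from D->h c we get {h}. So FIRST(D) = {h}.
FIRST(K): from K->h h we get {h}; from K->D d S B we get {h}; from K->epsilon we get {epsilon}. So FIRST(K) = {epsilon, h}.
FIRST(S): from S->P S P f we get {d, f, h}; from S->D we get {h}. So FIRST(S) = {d, f, h}.
FIRST(B): from B->S S h we get {d, f, h}; from B->K B we get {epsilon, d, f, h}; from B->epsilon we get {epsilon}. So FIRST(B) = {epsilon, d, f, h}.
FIRST(P): from P->D D d d we get {h}; from P->B K d we get {d, f, h}; from P->f we get {f}. So FIRST(P) = {d, f, h}.
FIRST(B K K): take FIRST of each symbol in turn, carrying on past any symbol whose FIRST contains epsilon; result {epsilon, d, f, h}.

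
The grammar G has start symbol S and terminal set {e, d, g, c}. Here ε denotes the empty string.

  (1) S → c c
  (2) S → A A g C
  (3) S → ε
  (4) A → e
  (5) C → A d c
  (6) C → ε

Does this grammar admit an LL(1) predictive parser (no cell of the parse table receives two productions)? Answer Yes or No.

FIRST(S) = {ε, c, e}
FIRST(A) = {e}
FIRST(C) = {ε, e}
FOLLOW(S) = {$}
FOLLOW(A) = {d, e, g}
FOLLOW(C) = {$}
Each cell of M receives at most one production.

Yes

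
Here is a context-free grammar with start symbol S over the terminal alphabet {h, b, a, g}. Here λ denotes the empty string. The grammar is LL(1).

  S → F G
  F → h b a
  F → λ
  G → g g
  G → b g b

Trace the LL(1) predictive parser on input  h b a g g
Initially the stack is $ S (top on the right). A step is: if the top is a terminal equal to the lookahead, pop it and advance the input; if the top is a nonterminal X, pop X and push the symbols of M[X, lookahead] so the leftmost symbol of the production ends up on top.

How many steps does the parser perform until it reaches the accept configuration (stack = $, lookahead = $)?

8

step 1: stack=$ S  input=h b a g g $  — expand S → F G
step 2: stack=$ G F  input=h b a g g $  — expand F → h b a
step 3: stack=$ G a b h  input=h b a g g $  — match h
step 4: stack=$ G a b  input=b a g g $  — match b
step 5: stack=$ G a  input=a g g $  — match a
step 6: stack=$ G  input=g g $  — expand G → g g
step 7: stack=$ g g  input=g g $  — match g
step 8: stack=$ g  input=g $  — match g
Accept reached after 8 steps.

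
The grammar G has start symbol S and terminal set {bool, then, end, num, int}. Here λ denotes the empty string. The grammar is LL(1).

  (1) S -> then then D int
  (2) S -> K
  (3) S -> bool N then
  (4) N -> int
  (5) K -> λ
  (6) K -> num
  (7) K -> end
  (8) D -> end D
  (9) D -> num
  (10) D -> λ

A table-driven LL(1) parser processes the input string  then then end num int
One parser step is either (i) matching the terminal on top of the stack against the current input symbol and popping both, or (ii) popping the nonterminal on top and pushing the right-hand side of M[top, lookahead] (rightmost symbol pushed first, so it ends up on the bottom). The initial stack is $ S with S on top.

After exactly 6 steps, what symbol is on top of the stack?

num

step 1: stack=$ S  input=then then end num int $  — expand S -> then then D int
step 2: stack=$ int D then then  input=then then end num int $  — match then
step 3: stack=$ int D then  input=then end num int $  — match then
step 4: stack=$ int D  input=end num int $  — expand D -> end D
step 5: stack=$ int D end  input=end num int $  — match end
step 6: stack=$ int D  input=num int $  — expand D -> num
Stack after step 6: $ int num (top = num).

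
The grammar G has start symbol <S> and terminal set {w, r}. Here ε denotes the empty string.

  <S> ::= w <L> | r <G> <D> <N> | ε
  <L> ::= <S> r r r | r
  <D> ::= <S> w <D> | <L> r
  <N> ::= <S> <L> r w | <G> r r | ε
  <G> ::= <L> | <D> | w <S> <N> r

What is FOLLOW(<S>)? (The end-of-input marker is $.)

FIRST(<S>) = {ε, r, w}
FIRST(<L>) = {r, w}  (via <S> r r r)
FIRST(<D>) = {r, w}  (via <S> w <D>, <L> r)
FIRST(<G>) = {r, w}  (via <L>, <D>)
FIRST(<N>) = {ε, r, w}  (via <S> <L> r w, <G> r r)
FOLLOW(<S>) includes $ since <S> is the start symbol.
FOLLOW(<S>): in <L>::=<S> r r r, <S> is followed by r r r with FIRST {r}; in <D>::=<S> w <D>, <S> is followed by w <D> with FIRST {w}; in <N>::=<S> <L> r w, <S> is followed by <L> r w with FIRST {r, w}; in <G>::=w <S> <N> r, <S> is followed by <N> r with FIRST {r, w}. Thus FOLLOW(<S>) = {$, r, w}.
FOLLOW(<N>): in <S>::=r <G> <D> <N>, the suffix after <N> is empty, so FOLLOW(<N>) ⊇ FOLLOW(<S>) = {$, r, w}; in <G>::=w <S> <N> r, <N> is followed by r with FIRST {r}. Thus FOLLOW(<N>) = {$, r, w}.
FOLLOW(<G>): in <S>::=r <G> <D> <N>, <G> is followed by <D> <N> with FIRST {r, w}; in <N>::=<G> r r, <G> is followed by r r with FIRST {r}. Thus FOLLOW(<G>) = {r, w}.
FOLLOW(<L>): in <S>::=w <L>, the suffix after <L> is empty, so FOLLOW(<L>) ⊇ FOLLOW(<S>) = {$, r, w}; in <D>::=<L> r, <L> is followed by r with FIRST {r}; in <N>::=<S> <L> r w, <L> is followed by r w with FIRST {r}; in <G>::=<L>, the suffix after <L> is empty, so FOLLOW(<L>) ⊇ FOLLOW(<G>) = {r, w}. Thus FOLLOW(<L>) = {$, r, w}.
FOLLOW(<D>): in <S>::=r <G> <D> <N>, <D> is followed by <N> with FIRST {ε, r, w}; in <S>::=r <G> <D> <N>, the suffix after <D> is nullable, so FOLLOW(<D>) ⊇ FOLLOW(<S>) = {$, r, w}; in <D>::=<S> w <D>, the suffix after <D> is empty (adds nothing new); in <G>::=<D>, the suffix after <D> is empty, so FOLLOW(<D>) ⊇ FOLLOW(<G>) = {r, w}. Thus FOLLOW(<D>) = {$, r, w}.

{$, r, w}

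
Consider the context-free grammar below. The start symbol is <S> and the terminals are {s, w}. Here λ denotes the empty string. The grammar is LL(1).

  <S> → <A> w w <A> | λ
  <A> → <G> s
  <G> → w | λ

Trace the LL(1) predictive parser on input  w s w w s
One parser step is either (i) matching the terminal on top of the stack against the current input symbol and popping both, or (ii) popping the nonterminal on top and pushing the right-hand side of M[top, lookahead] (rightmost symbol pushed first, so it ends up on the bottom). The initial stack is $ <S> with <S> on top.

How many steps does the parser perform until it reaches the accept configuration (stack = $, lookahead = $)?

10

      Stack            Input        Action
   1  $ <S>            w s w w s $  expand <S> → <A> w w <A>
   2  $ <A> w w <A>    w s w w s $  expand <A> → <G> s
   3  $ <A> w w s <G>  w s w w s $  expand <G> → w
   4  $ <A> w w s w    w s w w s $  match w
   5  $ <A> w w s      s w w s $    match s
   6  $ <A> w w        w w s $      match w
   7  $ <A> w          w s $        match w
   8  $ <A>            s $          expand <A> → <G> s
   9  $ s <G>          s $          expand <G> → λ
  10  $ s              s $          match s
Accept reached after 10 steps.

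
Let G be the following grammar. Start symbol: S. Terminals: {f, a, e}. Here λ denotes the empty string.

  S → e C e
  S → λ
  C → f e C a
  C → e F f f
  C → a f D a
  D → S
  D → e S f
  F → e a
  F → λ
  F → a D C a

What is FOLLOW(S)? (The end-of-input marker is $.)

FIRST(S) = {λ, e}
FIRST(C) = {a, e, f}
FIRST(F) = {λ, a, e}
FIRST(D) = {λ, e}  (via S)
FOLLOW(S) includes $ since S is the start symbol.
FOLLOW(C): in S→e C e, C is followed by e with FIRST {e}; in C→f e C a, C is followed by a with FIRST {a}; in F→a D C a, C is followed by a with FIRST {a}. Thus FOLLOW(C) = {a, e}.
FOLLOW(D): in C→a f D a, D is followed by a with FIRST {a}; in F→a D C a, D is followed by C a with FIRST {a, e, f}. Thus FOLLOW(D) = {a, e, f}.
FOLLOW(S): in D→S, the suffix after S is empty, so FOLLOW(S) ⊇ FOLLOW(D) = {a, e, f}; in D→e S f, S is followed by f with FIRST {f}. Thus FOLLOW(S) = {$, a, e, f}.
FOLLOW(F): in C→e F f f, F is followed by f f with FIRST {f}. Thus FOLLOW(F) = {f}.

{$, a, e, f}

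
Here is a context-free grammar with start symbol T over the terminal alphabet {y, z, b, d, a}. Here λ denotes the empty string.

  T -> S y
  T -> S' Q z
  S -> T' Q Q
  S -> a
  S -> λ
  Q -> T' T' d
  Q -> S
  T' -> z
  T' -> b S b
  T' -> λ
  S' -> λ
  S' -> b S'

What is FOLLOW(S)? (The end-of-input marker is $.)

FIRST(T') = {λ, b, z}
FIRST(S') = {λ, b}
FIRST(T) = {a, b, d, y, z}  (via S y, S' Q z)
FIRST(S) = {λ, a, b, d, z}  (via T' Q Q)
FIRST(Q) = {λ, a, b, d, z}  (via T' T' d, S)
FOLLOW(T) includes $ since T is the start symbol.
FOLLOW(T): T appears on no right-hand side. Thus FOLLOW(T) = {$}.
FOLLOW(S'): in T->S' Q z, S' is followed by Q z with FIRST {a, b, d, z}; in S'->b S', the suffix after S' is empty (adds nothing new). Thus FOLLOW(S') = {a, b, d, z}.
FOLLOW(S): in T->S y, S is followed by y with FIRST {y}; in Q->S, the suffix after S is empty, so FOLLOW(S) ⊇ FOLLOW(Q) = {a, b, d, y, z}; in T'->b S b, S is followed by b with FIRST {b}. Thus FOLLOW(S) = {a, b, d, y, z}.
FOLLOW(Q): in T->S' Q z, Q is followed by z with FIRST {z}; in S->T' Q Q (occurrence 1), Q is followed by Q with FIRST {λ, a, b, d, z}; in S->T' Q Q (occurrence 1), the suffix after Q is nullable, so FOLLOW(Q) ⊇ FOLLOW(S) = {a, b, d, y, z}; in S->T' Q Q (occurrence 2), the suffix after Q is empty, so FOLLOW(Q) ⊇ FOLLOW(S) = {a, b, d, y, z}. Thus FOLLOW(Q) = {a, b, d, y, z}.
FOLLOW(T'): in S->T' Q Q, T' is followed by Q Q with FIRST {λ, a, b, d, z}; in S->T' Q Q, the suffix after T' is nullable, so FOLLOW(T') ⊇ FOLLOW(S) = {a, b, d, y, z}; in Q->T' T' d (occurrence 1), T' is followed by T' d with FIRST {b, d, z}; in Q->T' T' d (occurrence 2), T' is followed by d with FIRST {d}. Thus FOLLOW(T') = {a, b, d, y, z}.

{a, b, d, y, z}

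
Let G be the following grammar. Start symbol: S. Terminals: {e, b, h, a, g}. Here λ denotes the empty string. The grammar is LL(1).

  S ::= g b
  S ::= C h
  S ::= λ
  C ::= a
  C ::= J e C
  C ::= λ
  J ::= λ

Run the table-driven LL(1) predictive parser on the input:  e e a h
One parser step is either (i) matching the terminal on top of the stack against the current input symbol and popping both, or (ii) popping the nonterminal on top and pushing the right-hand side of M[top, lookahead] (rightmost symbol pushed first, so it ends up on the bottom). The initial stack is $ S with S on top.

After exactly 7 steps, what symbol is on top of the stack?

     Stack      Input      Action
  1  $ S        e e a h $  expand S ::= C h
  2  $ h C      e e a h $  expand C ::= J e C
  3  $ h C e J  e e a h $  expand J ::= λ
  4  $ h C e    e e a h $  match e
  5  $ h C      e a h $    expand C ::= J e C
  6  $ h C e J  e a h $    expand J ::= λ
  7  $ h C e    e a h $    match e
Stack after step 7: $ h C (top = C).

C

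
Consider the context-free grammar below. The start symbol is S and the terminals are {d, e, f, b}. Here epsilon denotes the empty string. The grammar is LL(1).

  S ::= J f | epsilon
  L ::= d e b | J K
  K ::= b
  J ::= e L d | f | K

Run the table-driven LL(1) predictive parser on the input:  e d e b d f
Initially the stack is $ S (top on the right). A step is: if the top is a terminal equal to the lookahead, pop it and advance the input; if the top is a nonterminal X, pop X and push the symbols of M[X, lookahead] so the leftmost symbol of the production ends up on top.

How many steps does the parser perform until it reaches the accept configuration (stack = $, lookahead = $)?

     Stack        Input          Action
  1  $ S          e d e b d f $  expand S ::= J f
  2  $ f J        e d e b d f $  expand J ::= e L d
  3  $ f d L e    e d e b d f $  match e
  4  $ f d L      d e b d f $    expand L ::= d e b
  5  $ f d b e d  d e b d f $    match d
  6  $ f d b e    e b d f $      match e
  7  $ f d b      b d f $        match b
  8  $ f d        d f $          match d
  9  $ f          f $            match f
Accept reached after 9 steps.

9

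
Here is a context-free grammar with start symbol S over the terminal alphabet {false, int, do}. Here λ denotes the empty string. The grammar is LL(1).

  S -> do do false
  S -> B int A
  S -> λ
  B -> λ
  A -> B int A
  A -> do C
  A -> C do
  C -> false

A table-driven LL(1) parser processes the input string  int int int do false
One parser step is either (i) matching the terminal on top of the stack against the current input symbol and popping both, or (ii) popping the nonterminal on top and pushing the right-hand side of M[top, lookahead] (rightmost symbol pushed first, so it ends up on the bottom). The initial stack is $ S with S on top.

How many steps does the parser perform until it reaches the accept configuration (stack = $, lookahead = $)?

      Stack      Input                   Action
   1  $ S        int int int do false $  expand S -> B int A
   2  $ A int B  int int int do false $  expand B -> λ
   3  $ A int    int int int do false $  match int
   4  $ A        int int do false $      expand A -> B int A
   5  $ A int B  int int do false $      expand B -> λ
   6  $ A int    int int do false $      match int
   7  $ A        int do false $          expand A -> B int A
   8  $ A int B  int do false $          expand B -> λ
   9  $ A int    int do false $          match int
  10  $ A        do false $              expand A -> do C
  11  $ C do     do false $              match do
  12  $ C        false $                 expand C -> false
  13  $ false    false $                 match false
Accept reached after 13 steps.

13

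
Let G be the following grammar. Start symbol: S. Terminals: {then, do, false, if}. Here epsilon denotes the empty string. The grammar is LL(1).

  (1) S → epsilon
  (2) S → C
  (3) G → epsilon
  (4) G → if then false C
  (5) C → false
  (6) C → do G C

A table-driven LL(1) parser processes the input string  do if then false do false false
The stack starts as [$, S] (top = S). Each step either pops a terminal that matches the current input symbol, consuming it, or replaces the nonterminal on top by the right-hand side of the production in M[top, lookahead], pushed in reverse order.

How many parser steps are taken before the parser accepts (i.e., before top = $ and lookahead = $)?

      Stack                Input                              Action
   1  $ S                  do if then false do false false $  expand S → C
   2  $ C                  do if then false do false false $  expand C → do G C
   3  $ C G do             do if then false do false false $  match do
   4  $ C G                if then false do false false $     expand G → if then false C
   5  $ C C false then if  if then false do false false $     match if
   6  $ C C false then     then false do false false $        match then
   7  $ C C false          false do false false $             match false
   8  $ C C                do false false $                   expand C → do G C
   9  $ C C G do           do false false $                   match do
  10  $ C C G              false false $                      expand G → epsilon
  11  $ C C                false false $                      expand C → false
  12  $ C false            false false $                      match false
  13  $ C                  false $                            expand C → false
  14  $ false              false $                            match false
Accept reached after 14 steps.

14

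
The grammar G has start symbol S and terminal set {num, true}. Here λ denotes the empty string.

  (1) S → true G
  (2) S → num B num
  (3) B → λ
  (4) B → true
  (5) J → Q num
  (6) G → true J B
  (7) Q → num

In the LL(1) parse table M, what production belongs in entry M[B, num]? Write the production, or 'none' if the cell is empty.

FIRST(S) = {num, true}
FIRST(B) = {λ, true}
FIRST(G) = {true}
FIRST(Q) = {num}
FIRST(J) = {num}  (via Q num)
FOLLOW(S) includes $ since S is the start symbol.
FOLLOW(G): in S→true G, the suffix after G is empty, so FOLLOW(G) ⊇ FOLLOW(S) = {$}. Thus FOLLOW(G) = {$}.
FOLLOW(B): in S→num B num, B is followed by num with FIRST {num}; in G→true J B, the suffix after B is empty, so FOLLOW(B) ⊇ FOLLOW(G) = {$}. Thus FOLLOW(B) = {$, num}.
For B → λ: FIRST(λ) = {λ}, so it goes in M[B, t] for t ∈ {}; since λ ∈ FIRST, also for every t ∈ FOLLOW(B) = {$, num}.
For B → true: FIRST(true) = {true}, so it goes in M[B, t] for t ∈ {true}.

B → λ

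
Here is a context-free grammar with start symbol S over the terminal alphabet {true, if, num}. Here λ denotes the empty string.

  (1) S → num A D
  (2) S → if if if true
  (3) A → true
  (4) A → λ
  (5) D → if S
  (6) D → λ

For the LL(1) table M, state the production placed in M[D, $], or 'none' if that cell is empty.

FIRST(S) = {if, num}
FIRST(A) = {λ, true}
FIRST(D) = {λ, if}
FOLLOW(S) includes $ since S is the start symbol.
FOLLOW(S): in D→if S, the suffix after S is empty, so FOLLOW(S) ⊇ FOLLOW(D) = {$}. Thus FOLLOW(S) = {$}.
FOLLOW(D): in S→num A D, the suffix after D is empty, so FOLLOW(D) ⊇ FOLLOW(S) = {$}. Thus FOLLOW(D) = {$}.
For D → if S: FIRST(if S) = {if}, so it goes in M[D, t] for t ∈ {if}.
For D → λ: FIRST(λ) = {λ}, so it goes in M[D, t] for t ∈ {}; since λ ∈ FIRST, also for every t ∈ FOLLOW(D) = {$}.

D → λ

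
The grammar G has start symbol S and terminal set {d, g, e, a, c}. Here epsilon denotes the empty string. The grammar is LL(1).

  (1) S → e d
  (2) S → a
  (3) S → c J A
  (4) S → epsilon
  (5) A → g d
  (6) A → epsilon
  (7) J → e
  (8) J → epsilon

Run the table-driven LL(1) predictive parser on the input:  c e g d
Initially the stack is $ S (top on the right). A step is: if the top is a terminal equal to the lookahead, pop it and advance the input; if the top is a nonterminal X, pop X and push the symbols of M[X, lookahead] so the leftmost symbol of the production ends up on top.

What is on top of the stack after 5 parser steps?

g

     Stack    Input      Action
  1  $ S      c e g d $  expand S → c J A
  2  $ A J c  c e g d $  match c
  3  $ A J    e g d $    expand J → e
  4  $ A e    e g d $    match e
  5  $ A      g d $      expand A → g d
Stack after step 5: $ d g (top = g).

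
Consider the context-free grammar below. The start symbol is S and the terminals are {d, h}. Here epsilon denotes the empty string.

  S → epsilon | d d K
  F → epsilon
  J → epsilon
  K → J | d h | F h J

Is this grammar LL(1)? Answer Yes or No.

FIRST(S) = {epsilon, d}
FIRST(F) = {epsilon}
FIRST(J) = {epsilon}
FIRST(K) = {epsilon, d, h}
FOLLOW(S) = {$}
FOLLOW(F) = {h}
FOLLOW(J) = {$}
FOLLOW(K) = {$}
Each cell of M receives at most one production.

Yes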